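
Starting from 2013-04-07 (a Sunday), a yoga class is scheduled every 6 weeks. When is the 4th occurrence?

2013-08-11

The 4th occurrence is 3 intervals after the first: 3 × 42 = 126 days after 2013-04-07.
April has 30 days — 23 days to the end of April leaves 103.
May has 31 days (72 left).
June has 30 days (42 left).
July has 31 days (11 left).
11 days into August → 2013-08-11.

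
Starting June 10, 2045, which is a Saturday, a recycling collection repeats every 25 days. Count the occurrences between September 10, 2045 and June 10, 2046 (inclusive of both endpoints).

11

Occurrences land 25·i days after June 10, 2045 for i = 0, 1, 2, …
September 10, 2045 is 92 days after the start; 92 ÷ 25 = 3 remainder 17; since the remainder is 17, round up to i = 4. First occurrence in the window: #5 on September 18, 2045 (4×25 = 100 days in).
June 10, 2046 is 365 days after the start; 365 ÷ 25 = 14 remainder 15. Last occurrence in the window: #15 on May 26, 2046.
Occurrences #5 through #15: 11 in total.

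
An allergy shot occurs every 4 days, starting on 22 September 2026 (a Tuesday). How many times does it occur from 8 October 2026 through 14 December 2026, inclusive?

Occurrences land 4·i days after 22 September 2026 for i = 0, 1, 2, …
8 October 2026 is 16 days after the start; 16 ÷ 4 = 4 remainder 0. First occurrence in the window: #5 on 8 October 2026 (4×4 = 16 days in).
14 December 2026 is 83 days after the start; 83 ÷ 4 = 20 remainder 3. Last occurrence in the window: #21 on 11 December 2026.
Occurrences #5 through #21: 17 in total.

17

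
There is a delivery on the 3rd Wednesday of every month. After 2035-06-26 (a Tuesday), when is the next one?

June 2035 starts on a Friday; its first Wednesday is the 6th, so the 3rd Wednesday is the 20th — 2035-06-20.
That is not after 2035-06-26, so look at July 2035.
July 2035 starts on a Sunday; its first Wednesday is the 4th, so the 3rd Wednesday is the 18th — 2035-07-18.

2035-07-18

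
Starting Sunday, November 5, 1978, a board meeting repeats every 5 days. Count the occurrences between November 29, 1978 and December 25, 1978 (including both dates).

6

Occurrences land 5·i days after November 5, 1978 for i = 0, 1, 2, …
November 29, 1978 is 24 days after the start; 24 ÷ 5 = 4 remainder 4; since the remainder is 4, round up to i = 5. First occurrence in the window: #6 on November 30, 1978 (5×5 = 25 days in).
December 25, 1978 is 50 days after the start; 50 ÷ 5 = 10 remainder 0. Last occurrence in the window: #11 on December 25, 1978.
Occurrences #6 through #11: 6 in total.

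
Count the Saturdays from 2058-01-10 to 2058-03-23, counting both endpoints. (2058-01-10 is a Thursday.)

11

2058-01-10 is a Thursday; the first Saturday on or after it is 2058-01-12 (2 days later).
From 2058-01-12 to 2058-03-23: 19 + 28 + 23 = 70 days (rest of January, February, March).
70 ÷ 7 = 10 full weeks with remainder 0, so 10 more Saturdays after the first → 11.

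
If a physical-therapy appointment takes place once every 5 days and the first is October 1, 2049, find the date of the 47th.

May 19, 2050

The 47th occurrence is 46 intervals after the first: 46 × 5 = 230 days after October 1, 2049.
October has 31 days — 30 days to the end of October leaves 200.
November has 30 days (170 left).
December has 31 days (139 left).
January has 31 days (108 left).
February has 28 days (80 left).
March has 31 days (49 left).
April has 30 days (19 left).
19 days into May → May 19, 2050.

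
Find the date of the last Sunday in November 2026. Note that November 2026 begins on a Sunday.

November 2026 begins on a Sunday, so the first Sunday is November 1.
November 2026 has 30 days. Adding weeks: 1, 8, 15, 22, 29 — the last one ≤ 30 is the 29th.

November 29, 2026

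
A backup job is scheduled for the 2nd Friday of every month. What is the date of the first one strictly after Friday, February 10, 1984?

March 9, 1984

February 1984 starts on a Wednesday; its first Friday is the 3rd, so the 2nd Friday is the 10th — February 10, 1984.
That is not after February 10, 1984, so look at March 1984.
March 1984 starts on a Thursday; its first Friday is the 2nd, so the 2nd Friday is the 9th — March 9, 1984.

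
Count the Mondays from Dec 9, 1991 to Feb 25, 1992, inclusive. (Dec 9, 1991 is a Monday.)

Dec 9, 1991 is a Monday; the first Monday on or after it is Dec 9, 1991.
From Dec 9, 1991 to Feb 25, 1992: 22 + 31 + 25 = 78 days (rest of Dec, Jan, Feb).
78 ÷ 7 = 11 full weeks with remainder 1, so 11 more Mondays after the first → 12.

12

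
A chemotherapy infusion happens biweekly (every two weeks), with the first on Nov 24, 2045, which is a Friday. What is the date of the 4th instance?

Jan 5, 2046

The 4th occurrence is 3 intervals after the first: 3 × 14 = 42 days after Nov 24, 2045.
Nov has 30 days — 6 days to the end of Nov leaves 36.
Dec has 31 days (5 left).
5 days into Jan → Jan 5, 2046.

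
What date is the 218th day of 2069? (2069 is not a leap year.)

January has 31 days (218 − 31 = 187 remain).
February has 28 days (187 − 28 = 159 remain).
March has 31 days (159 − 31 = 128 remain).
April has 30 days (128 − 30 = 98 remain).
May has 31 days (98 − 31 = 67 remain).
June has 30 days (67 − 30 = 37 remain).
July has 31 days (37 − 31 = 6 remain).
6 into August → August 6.

August 6, 2069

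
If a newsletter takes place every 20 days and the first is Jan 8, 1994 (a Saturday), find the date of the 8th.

May 28, 1994

The 8th occurrence is 7 intervals after the first: 7 × 20 = 140 days after Jan 8, 1994.
Jan has 31 days — 23 days to the end of Jan leaves 117.
Feb has 28 days (89 left).
Mar has 31 days (58 left).
Apr has 30 days (28 left).
28 days into May → May 28, 1994.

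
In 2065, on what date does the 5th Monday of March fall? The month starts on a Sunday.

March 30, 2065

March 2065 begins on a Sunday, so the first Monday is March 2 (1 day later).
The 5th Monday is 4 weeks later: 2 + 28 = 30.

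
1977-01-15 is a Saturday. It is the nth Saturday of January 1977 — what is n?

Day 15 falls in week ⌈15/7⌉ of the month.
Days 1–7 hold the 1st Saturday, 8–14 the 2nd, 15–21 the 3rd, 22–28 the 4th, 29–31 the 5th.
15 is in the range for the 3rd.

3rd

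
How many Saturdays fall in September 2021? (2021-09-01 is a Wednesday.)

4

2021-09-01 is a Wednesday; the first Saturday on or after it is 2021-09-04 (3 days later).
From 2021-09-04 to 2021-09-30 is 30 − 4 = 26 days.
26 ÷ 7 = 3 full weeks with remainder 5, so 3 more Saturdays after the first → 4.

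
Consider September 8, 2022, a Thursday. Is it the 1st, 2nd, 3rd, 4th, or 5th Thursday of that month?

2nd

Day 8 falls in week ⌈8/7⌉ of the month.
Days 1–7 hold the 1st Thursday, 8–14 the 2nd, 15–21 the 3rd, 22–28 the 4th, 29–31 the 5th.
8 is in the range for the 2nd.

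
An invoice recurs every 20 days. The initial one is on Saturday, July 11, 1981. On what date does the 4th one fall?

The 4th occurrence is 3 intervals after the first: 3 × 20 = 60 days after July 11, 1981.
July has 31 days — 20 days to the end of July leaves 40.
August has 31 days (9 left).
9 days into September → September 9, 1981.

September 9, 1981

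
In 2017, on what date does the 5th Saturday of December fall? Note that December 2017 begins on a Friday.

December 2017 begins on a Friday, so the first Saturday is December 2 (1 day later).
The 5th Saturday is 4 weeks later: 2 + 28 = 30.

2017-12-30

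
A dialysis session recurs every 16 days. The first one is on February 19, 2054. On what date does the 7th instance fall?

May 26, 2054

The 7th occurrence is 6 intervals after the first: 6 × 16 = 96 days after February 19, 2054.
February has 28 days — 9 days to the end of February leaves 87.
March has 31 days (56 left).
April has 30 days (26 left).
26 days into May → May 26, 2054.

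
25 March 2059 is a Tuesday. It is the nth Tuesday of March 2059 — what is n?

4th

Day 25 falls in week ⌈25/7⌉ of the month.
Days 1–7 hold the 1st Tuesday, 8–14 the 2nd, 15–21 the 3rd, 22–28 the 4th, 29–31 the 5th.
25 is in the range for the 4th.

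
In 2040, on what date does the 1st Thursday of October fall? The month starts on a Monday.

2040-10-04

October 2040 begins on a Monday, so the first Thursday is October 4 (3 days later).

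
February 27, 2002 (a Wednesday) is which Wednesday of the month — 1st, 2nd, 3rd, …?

Day 27 falls in week ⌈27/7⌉ of the month.
Days 1–7 hold the 1st Wednesday, 8–14 the 2nd, 15–21 the 3rd, 22–28 the 4th, 29–31 the 5th.
27 is in the range for the 4th.

4th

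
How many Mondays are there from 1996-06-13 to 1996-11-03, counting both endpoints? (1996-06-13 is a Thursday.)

1996-06-13 is a Thursday; the first Monday on or after it is 1996-06-17 (4 days later).
From 1996-06-17 to 1996-11-03: 13 + 31 + 31 + 30 + 31 + 3 = 139 days (rest of June, July, August, September, October, November).
139 ÷ 7 = 19 full weeks with remainder 6, so 19 more Mondays after the first → 20.

20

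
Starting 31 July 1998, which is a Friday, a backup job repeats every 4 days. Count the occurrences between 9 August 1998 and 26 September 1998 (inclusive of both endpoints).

12

Occurrences land 4·i days after 31 July 1998 for i = 0, 1, 2, …
9 August 1998 is 9 days after the start; 9 ÷ 4 = 2 remainder 1; since the remainder is 1, round up to i = 3. First occurrence in the window: #4 on 12 August 1998 (3×4 = 12 days in).
26 September 1998 is 57 days after the start; 57 ÷ 4 = 14 remainder 1. Last occurrence in the window: #15 on 25 September 1998.
Occurrences #4 through #15: 12 in total.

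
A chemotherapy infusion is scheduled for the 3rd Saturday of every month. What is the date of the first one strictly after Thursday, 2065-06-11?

June 2065 starts on a Monday; its first Saturday is the 6th, so the 3rd Saturday is the 20th — 2065-06-20.
2065-06-20 is after 2065-06-11, so that is the next one.

2065-06-20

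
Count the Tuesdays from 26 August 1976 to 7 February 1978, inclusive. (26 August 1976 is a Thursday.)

26 August 1976 is a Thursday; the first Tuesday on or after it is 31 August 1976 (5 days later).
From 31 August 1976 to 7 February 1978: 122 + 365 + 38 = 525 days (rest of 1976, 1977, to 7 February 1978 in 1978).
525 ÷ 7 = 75 full weeks with remainder 0, so 75 more Tuesdays after the first → 76.

76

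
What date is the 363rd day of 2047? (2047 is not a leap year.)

January has 31 days (363 − 31 = 332 remain).
February has 28 days (332 − 28 = 304 remain).
March has 31 days (304 − 31 = 273 remain).
April has 30 days (273 − 30 = 243 remain).
May has 31 days (243 − 31 = 212 remain).
June has 30 days (212 − 30 = 182 remain).
July has 31 days (182 − 31 = 151 remain).
August has 31 days (151 − 31 = 120 remain).
September has 30 days (120 − 30 = 90 remain).
October has 31 days (90 − 31 = 59 remain).
November has 30 days (59 − 30 = 29 remain).
29 into December → December 29.

29 December 2047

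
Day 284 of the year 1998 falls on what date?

1998-10-11

January has 31 days (284 − 31 = 253 remain).
February has 28 days (253 − 28 = 225 remain).
March has 31 days (225 − 31 = 194 remain).
April has 30 days (194 − 30 = 164 remain).
May has 31 days (164 − 31 = 133 remain).
June has 30 days (133 − 30 = 103 remain).
July has 31 days (103 − 31 = 72 remain).
August has 31 days (72 − 31 = 41 remain).
September has 30 days (41 − 30 = 11 remain).
11 into October → October 11.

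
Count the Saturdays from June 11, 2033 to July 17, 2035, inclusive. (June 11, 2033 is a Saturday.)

June 11, 2033 is a Saturday; the first Saturday on or after it is June 11, 2033.
From June 11, 2033 to July 17, 2035: 203 + 365 + 198 = 766 days (rest of 2033, 2034, to July 17, 2035 in 2035).
766 ÷ 7 = 109 full weeks with remainder 3, so 109 more Saturdays after the first → 110.

110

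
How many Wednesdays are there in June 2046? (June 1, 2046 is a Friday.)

4

June 1, 2046 is a Friday; the first Wednesday on or after it is June 6, 2046 (5 days later).
From June 6, 2046 to June 30, 2046 is 30 − 6 = 24 days.
24 ÷ 7 = 3 full weeks with remainder 3, so 3 more Wednesdays after the first → 4.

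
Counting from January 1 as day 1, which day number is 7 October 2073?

Days in months before October: 31 + 28 + 31 + 30 + 31 + 30 + 31 + 31 + 30 = 273.
Plus 7 days into October → day 280.

280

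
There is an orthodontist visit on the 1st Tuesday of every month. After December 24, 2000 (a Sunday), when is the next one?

January 2, 2001

December 2000 starts on a Friday, so its 1st Tuesday is December 5, 2000 (4 days in).
That is not after December 24, 2000, so look at January 2001.
January 2001 starts on a Monday, so its 1st Tuesday is January 2, 2001 (1 day in).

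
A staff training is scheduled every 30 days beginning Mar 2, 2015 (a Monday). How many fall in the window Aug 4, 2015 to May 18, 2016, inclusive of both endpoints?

9

Occurrences land 30·i days after Mar 2, 2015 for i = 0, 1, 2, …
Aug 4, 2015 is 155 days after the start; 155 ÷ 30 = 5 remainder 5; since the remainder is 5, round up to i = 6. First occurrence in the window: #7 on Aug 29, 2015 (6×30 = 180 days in).
May 18, 2016 is 443 days after the start; 443 ÷ 30 = 14 remainder 23. Last occurrence in the window: #15 on Apr 25, 2016.
Occurrences #7 through #15: 9 in total.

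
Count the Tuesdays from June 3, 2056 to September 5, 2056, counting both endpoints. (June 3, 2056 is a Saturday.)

June 3, 2056 is a Saturday; the first Tuesday on or after it is June 6, 2056 (3 days later).
From June 6, 2056 to September 5, 2056: 24 + 31 + 31 + 5 = 91 days (rest of June, July, August, September).
91 ÷ 7 = 13 full weeks with remainder 0, so 13 more Tuesdays after the first → 14.

14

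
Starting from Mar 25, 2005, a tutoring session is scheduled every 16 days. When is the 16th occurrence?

The 16th occurrence is 15 intervals after the first: 15 × 16 = 240 days after Mar 25, 2005.
Mar has 31 days — 6 days to the end of Mar leaves 234.
Apr has 30 days (204 left).
May has 31 days (173 left).
Jun has 30 days (143 left).
Jul has 31 days (112 left).
Aug has 31 days (81 left).
Sep has 30 days (51 left).
Oct has 31 days (20 left).
20 days into Nov → Nov 20, 2005.

Nov 20, 2005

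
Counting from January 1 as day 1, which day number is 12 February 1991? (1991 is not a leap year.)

Days in months before February: 31 = 31.
Plus 12 days into February → day 43.

43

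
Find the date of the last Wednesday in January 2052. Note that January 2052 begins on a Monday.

January 2052 begins on a Monday, so the first Wednesday is January 3 (2 days later).
January 2052 has 31 days. Adding weeks: 3, 10, 17, 24, 31 — the last one ≤ 31 is the 31st.

31 January 2052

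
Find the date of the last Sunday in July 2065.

2065-07-26

July 2065 begins on a Wednesday, so the first Sunday is July 5 (4 days later).
July 2065 has 31 days. Adding weeks: 5, 12, 19, 26 — the last one ≤ 31 is the 26th.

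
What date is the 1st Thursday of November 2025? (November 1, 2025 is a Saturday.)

November 2025 begins on a Saturday, so the first Thursday is November 6 (5 days later).

November 6, 2025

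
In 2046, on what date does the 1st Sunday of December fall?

December 2046 begins on a Saturday, so the first Sunday is December 2 (1 day later).

December 2, 2046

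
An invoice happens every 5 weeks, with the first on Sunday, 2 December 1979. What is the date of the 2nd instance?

6 January 1980

The 2nd occurrence is 1 interval after the first: 1 × 35 = 35 days after 2 December 1979.
December has 31 days — 29 days to the end of December leaves 6.
6 days into January → 6 January 1980.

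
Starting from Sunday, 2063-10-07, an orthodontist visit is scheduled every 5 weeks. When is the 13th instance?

2064-11-30

The 13th occurrence is 12 intervals after the first: 12 × 35 = 420 days after 2063-10-07.
October has 31 days — 24 days to the end of October leaves 396.
November has 30 days (366 left).
December has 31 days (335 left).
January has 31 days (304 left).
February has 29 days (275 left).
March has 31 days (244 left).
April has 30 days (214 left).
May has 31 days (183 left).
June has 30 days (153 left).
July has 31 days (122 left).
August has 31 days (91 left).
September has 30 days (61 left).
October has 31 days (30 left).
30 days into November → 2064-11-30.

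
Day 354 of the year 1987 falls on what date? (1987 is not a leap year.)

Dec 20, 1987

Jan has 31 days (354 − 31 = 323 remain).
Feb has 28 days (323 − 28 = 295 remain).
Mar has 31 days (295 − 31 = 264 remain).
Apr has 30 days (264 − 30 = 234 remain).
May has 31 days (234 − 31 = 203 remain).
Jun has 30 days (203 − 30 = 173 remain).
Jul has 31 days (173 − 31 = 142 remain).
Aug has 31 days (142 − 31 = 111 remain).
Sep has 30 days (111 − 30 = 81 remain).
Oct has 31 days (81 − 31 = 50 remain).
Nov has 30 days (50 − 30 = 20 remain).
20 into Dec → Dec 20.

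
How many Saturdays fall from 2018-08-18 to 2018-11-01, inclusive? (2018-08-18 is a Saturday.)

2018-08-18 is a Saturday; the first Saturday on or after it is 2018-08-18.
From 2018-08-18 to 2018-11-01: 13 + 30 + 31 + 1 = 75 days (rest of August, September, October, November).
75 ÷ 7 = 10 full weeks with remainder 5, so 10 more Saturdays after the first → 11.

11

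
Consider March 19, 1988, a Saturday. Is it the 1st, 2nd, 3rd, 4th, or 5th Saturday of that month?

Day 19 falls in week ⌈19/7⌉ of the month.
Days 1–7 hold the 1st Saturday, 8–14 the 2nd, 15–21 the 3rd, 22–28 the 4th, 29–31 the 5th.
19 is in the range for the 3rd.

3rd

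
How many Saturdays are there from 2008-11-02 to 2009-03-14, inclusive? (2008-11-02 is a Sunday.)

2008-11-02 is a Sunday; the first Saturday on or after it is 2008-11-08 (6 days later).
From 2008-11-08 to 2009-03-14: 22 + 31 + 31 + 28 + 14 = 126 days (rest of November, December, January, February, March).
126 ÷ 7 = 18 full weeks with remainder 0, so 18 more Saturdays after the first → 19.

19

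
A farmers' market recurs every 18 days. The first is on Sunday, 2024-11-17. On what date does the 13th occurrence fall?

The 13th occurrence is 12 intervals after the first: 12 × 18 = 216 days after 2024-11-17.
November has 30 days — 13 days to the end of November leaves 203.
December has 31 days (172 left).
January has 31 days (141 left).
February has 28 days (113 left).
March has 31 days (82 left).
April has 30 days (52 left).
May has 31 days (21 left).
21 days into June → 2025-06-21.

2025-06-21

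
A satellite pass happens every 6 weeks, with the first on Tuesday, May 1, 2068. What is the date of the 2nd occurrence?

The 2nd occurrence is 1 interval after the first: 1 × 42 = 42 days after May 1, 2068.
May has 31 days — 30 days to the end of May leaves 12.
12 days into June → June 12, 2068.

June 12, 2068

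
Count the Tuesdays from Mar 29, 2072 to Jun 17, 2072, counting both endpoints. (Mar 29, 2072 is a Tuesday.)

12

Mar 29, 2072 is a Tuesday; the first Tuesday on or after it is Mar 29, 2072.
From Mar 29, 2072 to Jun 17, 2072: 2 + 30 + 31 + 17 = 80 days (rest of Mar, Apr, May, Jun).
80 ÷ 7 = 11 full weeks with remainder 3, so 11 more Tuesdays after the first → 12.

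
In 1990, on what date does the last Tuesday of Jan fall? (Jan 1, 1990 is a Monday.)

Jan 30, 1990

Jan 1990 begins on a Monday, so the first Tuesday is Jan 2 (1 day later).
Jan 1990 has 31 days. Adding weeks: 2, 9, 16, 23, 30 — the last one ≤ 31 is the 30th.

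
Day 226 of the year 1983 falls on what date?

January has 31 days (226 − 31 = 195 remain).
February has 28 days (195 − 28 = 167 remain).
March has 31 days (167 − 31 = 136 remain).
April has 30 days (136 − 30 = 106 remain).
May has 31 days (106 − 31 = 75 remain).
June has 30 days (75 − 30 = 45 remain).
July has 31 days (45 − 31 = 14 remain).
14 into August → August 14.

August 14, 1983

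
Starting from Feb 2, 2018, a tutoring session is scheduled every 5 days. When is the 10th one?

Mar 19, 2018

The 10th occurrence is 9 intervals after the first: 9 × 5 = 45 days after Feb 2, 2018.
Feb has 28 days — 26 days to the end of Feb leaves 19.
19 days into Mar → Mar 19, 2018.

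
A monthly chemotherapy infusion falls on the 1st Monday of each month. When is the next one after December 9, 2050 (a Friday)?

January 2, 2051

December 2050 starts on a Thursday, so its 1st Monday is December 5, 2050 (4 days in).
That is not after December 9, 2050, so look at January 2051.
January 2051 starts on a Sunday, so its 1st Monday is January 2, 2051 (1 day in).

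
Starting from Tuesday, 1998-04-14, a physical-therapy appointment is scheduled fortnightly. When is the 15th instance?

1998-10-27

The 15th occurrence is 14 intervals after the first: 14 × 14 = 196 days after 1998-04-14.
April has 30 days — 16 days to the end of April leaves 180.
May has 31 days (149 left).
June has 30 days (119 left).
July has 31 days (88 left).
August has 31 days (57 left).
September has 30 days (27 left).
27 days into October → 1998-10-27.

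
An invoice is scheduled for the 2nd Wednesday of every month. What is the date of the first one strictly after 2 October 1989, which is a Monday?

11 October 1989

October 1989 starts on a Sunday; its first Wednesday is the 4th, so the 2nd Wednesday is the 11th — 11 October 1989.
11 October 1989 is after 2 October 1989, so that is the next one.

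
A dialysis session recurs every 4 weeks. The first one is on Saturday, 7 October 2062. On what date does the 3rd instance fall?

The 3rd occurrence is 2 intervals after the first: 2 × 28 = 56 days after 7 October 2062.
October has 31 days — 24 days to the end of October leaves 32.
November has 30 days (2 left).
2 days into December → 2 December 2062.

2 December 2062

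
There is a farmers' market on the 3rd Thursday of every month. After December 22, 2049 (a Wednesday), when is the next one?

January 20, 2050

December 2049 starts on a Wednesday; its first Thursday is the 2nd, so the 3rd Thursday is the 16th — December 16, 2049.
That is not after December 22, 2049, so look at January 2050.
January 2050 starts on a Saturday; its first Thursday is the 6th, so the 3rd Thursday is the 20th — January 20, 2050.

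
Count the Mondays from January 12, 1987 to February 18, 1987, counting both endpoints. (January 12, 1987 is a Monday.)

6

January 12, 1987 is a Monday; the first Monday on or after it is January 12, 1987.
From January 12, 1987 to February 18, 1987: 19 + 18 = 37 days (rest of January, February).
37 ÷ 7 = 5 full weeks with remainder 2, so 5 more Mondays after the first → 6.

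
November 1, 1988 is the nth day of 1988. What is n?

Days in months before November: 31 + 29 + 31 + 30 + 31 + 30 + 31 + 31 + 30 + 31 = 305.
Plus 1 day into November → day 306.

306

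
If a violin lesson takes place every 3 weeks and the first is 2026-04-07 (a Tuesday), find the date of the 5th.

2026-06-30

The 5th occurrence is 4 intervals after the first: 4 × 21 = 84 days after 2026-04-07.
April has 30 days — 23 days to the end of April leaves 61.
May has 31 days (30 left).
30 days into June → 2026-06-30.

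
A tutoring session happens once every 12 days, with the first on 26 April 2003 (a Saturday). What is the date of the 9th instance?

31 July 2003

The 9th occurrence is 8 intervals after the first: 8 × 12 = 96 days after 26 April 2003.
April has 30 days — 4 days to the end of April leaves 92.
May has 31 days (61 left).
June has 30 days (31 left).
31 days into July → 31 July 2003.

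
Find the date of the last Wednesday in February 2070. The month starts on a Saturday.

February 2070 begins on a Saturday, so the first Wednesday is February 5 (4 days later).
February 2070 has 28 days. Adding weeks: 5, 12, 19, 26 — the last one ≤ 28 is the 26th.

2070-02-26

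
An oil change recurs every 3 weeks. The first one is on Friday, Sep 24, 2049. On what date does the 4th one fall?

The 4th occurrence is 3 intervals after the first: 3 × 21 = 63 days after Sep 24, 2049.
Sep has 30 days — 6 days to the end of Sep leaves 57.
Oct has 31 days (26 left).
26 days into Nov → Nov 26, 2049.

Nov 26, 2049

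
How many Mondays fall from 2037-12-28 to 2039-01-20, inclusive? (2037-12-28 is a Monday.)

56

2037-12-28 is a Monday; the first Monday on or after it is 2037-12-28.
From 2037-12-28 to 2039-01-20: 3 + 365 + 20 = 388 days (rest of 2037, 2038, to 2039-01-20 in 2039).
388 ÷ 7 = 55 full weeks with remainder 3, so 55 more Mondays after the first → 56.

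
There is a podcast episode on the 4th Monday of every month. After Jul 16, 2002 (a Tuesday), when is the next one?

Jul 22, 2002

Jul 2002 starts on a Monday; its first Monday is the 1st, so the 4th Monday is the 22nd — Jul 22, 2002.
Jul 22, 2002 is after Jul 16, 2002, so that is the next one.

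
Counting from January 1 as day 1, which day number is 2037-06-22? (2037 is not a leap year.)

Days in months before June: 31 + 28 + 31 + 30 + 31 = 151.
Plus 22 days into June → day 173.

173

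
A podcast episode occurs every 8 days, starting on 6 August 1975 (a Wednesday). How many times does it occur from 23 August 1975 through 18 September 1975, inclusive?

3

Occurrences land 8·i days after 6 August 1975 for i = 0, 1, 2, …
23 August 1975 is 17 days after the start; 17 ÷ 8 = 2 remainder 1; since the remainder is 1, round up to i = 3. First occurrence in the window: #4 on 30 August 1975 (3×8 = 24 days in).
18 September 1975 is 43 days after the start; 43 ÷ 8 = 5 remainder 3. Last occurrence in the window: #6 on 15 September 1975.
Occurrences #4 through #6: 3 in total.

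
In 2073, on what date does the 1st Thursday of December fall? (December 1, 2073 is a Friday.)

December 7, 2073

December 2073 begins on a Friday, so the first Thursday is December 7 (6 days later).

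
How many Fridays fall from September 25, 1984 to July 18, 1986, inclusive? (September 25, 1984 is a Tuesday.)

95

September 25, 1984 is a Tuesday; the first Friday on or after it is September 28, 1984 (3 days later).
From September 28, 1984 to July 18, 1986: 94 + 365 + 199 = 658 days (rest of 1984, 1985, to July 18, 1986 in 1986).
658 ÷ 7 = 94 full weeks with remainder 0, so 94 more Fridays after the first → 95.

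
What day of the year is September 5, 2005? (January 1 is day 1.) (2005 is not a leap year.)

Days in months before September: 31 + 28 + 31 + 30 + 31 + 30 + 31 + 31 = 243.
Plus 5 days into September → day 248.

248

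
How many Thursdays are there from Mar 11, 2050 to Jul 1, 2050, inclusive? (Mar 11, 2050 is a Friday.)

Mar 11, 2050 is a Friday; the first Thursday on or after it is Mar 17, 2050 (6 days later).
From Mar 17, 2050 to Jul 1, 2050: 14 + 30 + 31 + 30 + 1 = 106 days (rest of Mar, Apr, May, Jun, Jul).
106 ÷ 7 = 15 full weeks with remainder 1, so 15 more Thursdays after the first → 16.

16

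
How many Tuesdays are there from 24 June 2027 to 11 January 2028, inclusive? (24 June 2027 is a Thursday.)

24 June 2027 is a Thursday; the first Tuesday on or after it is 29 June 2027 (5 days later).
From 29 June 2027 to 11 January 2028: 1 + 31 + 31 + 30 + 31 + 30 + 31 + 11 = 196 days (rest of June, July, August, September, October, November, December, January).
196 ÷ 7 = 28 full weeks with remainder 0, so 28 more Tuesdays after the first → 29.

29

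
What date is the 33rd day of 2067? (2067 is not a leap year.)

January has 31 days (33 − 31 = 2 remain).
2 into February → February 2.

2 February 2067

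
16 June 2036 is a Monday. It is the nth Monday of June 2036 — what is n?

3rd

Day 16 falls in week ⌈16/7⌉ of the month.
Days 1–7 hold the 1st Monday, 8–14 the 2nd, 15–21 the 3rd, 22–28 the 4th, 29–31 the 5th.
16 is in the range for the 3rd.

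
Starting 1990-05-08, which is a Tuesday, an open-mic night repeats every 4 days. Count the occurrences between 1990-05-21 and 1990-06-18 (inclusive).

Occurrences land 4·i days after 1990-05-08 for i = 0, 1, 2, …
1990-05-21 is 13 days after the start; 13 ÷ 4 = 3 remainder 1; since the remainder is 1, round up to i = 4. First occurrence in the window: #5 on 1990-05-24 (4×4 = 16 days in).
1990-06-18 is 41 days after the start; 41 ÷ 4 = 10 remainder 1. Last occurrence in the window: #11 on 1990-06-17.
Occurrences #5 through #11: 7 in total.

7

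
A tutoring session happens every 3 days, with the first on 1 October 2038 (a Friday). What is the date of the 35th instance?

11 January 2039

The 35th occurrence is 34 intervals after the first: 34 × 3 = 102 days after 1 October 2038.
October has 31 days — 30 days to the end of October leaves 72.
November has 30 days (42 left).
December has 31 days (11 left).
11 days into January → 11 January 2039.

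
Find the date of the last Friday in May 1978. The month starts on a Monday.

26 May 1978

May 1978 begins on a Monday, so the first Friday is May 5 (4 days later).
May 1978 has 31 days. Adding weeks: 5, 12, 19, 26 — the last one ≤ 31 is the 26th.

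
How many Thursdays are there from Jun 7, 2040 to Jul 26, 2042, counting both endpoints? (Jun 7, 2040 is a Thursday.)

Jun 7, 2040 is a Thursday; the first Thursday on or after it is Jun 7, 2040.
From Jun 7, 2040 to Jul 26, 2042: 207 + 365 + 207 = 779 days (rest of 2040, 2041, to Jul 26, 2042 in 2042).
779 ÷ 7 = 111 full weeks with remainder 2, so 111 more Thursdays after the first → 112.

112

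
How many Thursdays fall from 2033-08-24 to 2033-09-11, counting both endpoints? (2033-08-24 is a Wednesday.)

2033-08-24 is a Wednesday; the first Thursday on or after it is 2033-08-25 (1 day later).
From 2033-08-25 to 2033-09-11: 6 + 11 = 17 days (rest of August, September).
17 ÷ 7 = 2 full weeks with remainder 3, so 2 more Thursdays after the first → 3.

3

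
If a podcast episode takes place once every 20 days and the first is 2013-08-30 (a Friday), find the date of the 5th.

The 5th occurrence is 4 intervals after the first: 4 × 20 = 80 days after 2013-08-30.
August has 31 days — 1 day to the end of August leaves 79.
September has 30 days (49 left).
October has 31 days (18 left).
18 days into November → 2013-11-18.

2013-11-18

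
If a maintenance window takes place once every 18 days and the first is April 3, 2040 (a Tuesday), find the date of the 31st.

The 31st occurrence is 30 intervals after the first: 30 × 18 = 540 days after April 3, 2040.
April has 30 days — 27 days to the end of April leaves 513.
From end of April to end of 2040 is 245 days (268 left).
January has 31 days (237 left).
February has 28 days (209 left).
March has 31 days (178 left).
April has 30 days (148 left).
May has 31 days (117 left).
June has 30 days (87 left).
July has 31 days (56 left).
August has 31 days (25 left).
25 days into September → September 25, 2041.

September 25, 2041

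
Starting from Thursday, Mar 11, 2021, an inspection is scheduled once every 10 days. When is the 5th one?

Apr 20, 2021

The 5th occurrence is 4 intervals after the first: 4 × 10 = 40 days after Mar 11, 2021.
Mar has 31 days — 20 days to the end of Mar leaves 20.
20 days into Apr → Apr 20, 2021.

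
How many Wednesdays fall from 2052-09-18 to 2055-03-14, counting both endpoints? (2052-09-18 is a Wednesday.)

2052-09-18 is a Wednesday; the first Wednesday on or after it is 2052-09-18.
From 2052-09-18 to 2055-03-14: 104 + 365 + 365 + 73 = 907 days (rest of 2052, 2053, 2054, to 2055-03-14 in 2055).
907 ÷ 7 = 129 full weeks with remainder 4, so 129 more Wednesdays after the first → 130.

130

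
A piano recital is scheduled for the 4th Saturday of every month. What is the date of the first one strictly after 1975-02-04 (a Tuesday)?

1975-02-22

February 1975 starts on a Saturday; its first Saturday is the 1st, so the 4th Saturday is the 22nd — 1975-02-22.
1975-02-22 is after 1975-02-04, so that is the next one.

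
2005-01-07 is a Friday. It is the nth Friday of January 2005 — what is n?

Day 7 falls in week ⌈7/7⌉ of the month.
Days 1–7 hold the 1st Friday, 8–14 the 2nd, 15–21 the 3rd, 22–28 the 4th, 29–31 the 5th.
7 is in the range for the 1st.

1st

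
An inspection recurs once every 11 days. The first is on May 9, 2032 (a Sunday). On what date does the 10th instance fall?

August 16, 2032

The 10th occurrence is 9 intervals after the first: 9 × 11 = 99 days after May 9, 2032.
May has 31 days — 22 days to the end of May leaves 77.
June has 30 days (47 left).
July has 31 days (16 left).
16 days into August → August 16, 2032.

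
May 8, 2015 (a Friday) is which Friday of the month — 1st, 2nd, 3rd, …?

Day 8 falls in week ⌈8/7⌉ of the month.
Days 1–7 hold the 1st Friday, 8–14 the 2nd, 15–21 the 3rd, 22–28 the 4th, 29–31 the 5th.
8 is in the range for the 2nd.

2nd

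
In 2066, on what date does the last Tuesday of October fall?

October 26, 2066

The first Tuesday of October 2066 is October 5.
October 2066 has 31 days. Adding weeks: 5, 12, 19, 26 — the last one ≤ 31 is the 26th.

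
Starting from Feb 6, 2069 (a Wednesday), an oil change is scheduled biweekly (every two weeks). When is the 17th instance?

Sep 18, 2069

The 17th occurrence is 16 intervals after the first: 16 × 14 = 224 days after Feb 6, 2069.
Feb has 28 days — 22 days to the end of Feb leaves 202.
Mar has 31 days (171 left).
Apr has 30 days (141 left).
May has 31 days (110 left).
Jun has 30 days (80 left).
Jul has 31 days (49 left).
Aug has 31 days (18 left).
18 days into Sep → Sep 18, 2069.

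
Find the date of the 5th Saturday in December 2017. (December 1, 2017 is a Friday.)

December 30, 2017

December 2017 begins on a Friday, so the first Saturday is December 2 (1 day later).
The 5th Saturday is 4 weeks later: 2 + 28 = 30.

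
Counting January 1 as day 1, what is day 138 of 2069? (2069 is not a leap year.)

May 18, 2069

Jan has 31 days (138 − 31 = 107 remain).
Feb has 28 days (107 − 28 = 79 remain).
Mar has 31 days (79 − 31 = 48 remain).
Apr has 30 days (48 − 30 = 18 remain).
18 into May → May 18.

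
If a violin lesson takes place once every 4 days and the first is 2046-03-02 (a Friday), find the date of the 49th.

The 49th occurrence is 48 intervals after the first: 48 × 4 = 192 days after 2046-03-02.
March has 31 days — 29 days to the end of March leaves 163.
April has 30 days (133 left).
May has 31 days (102 left).
June has 30 days (72 left).
July has 31 days (41 left).
August has 31 days (10 left).
10 days into September → 2046-09-10.

2046-09-10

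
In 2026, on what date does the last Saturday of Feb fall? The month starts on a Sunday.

Feb 28, 2026

Feb 2026 begins on a Sunday, so the first Saturday is Feb 7 (6 days later).
Feb 2026 has 28 days. Adding weeks: 7, 14, 21, 28 — the last one ≤ 28 is the 28th.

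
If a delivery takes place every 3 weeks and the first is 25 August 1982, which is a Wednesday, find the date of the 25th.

The 25th occurrence is 24 intervals after the first: 24 × 21 = 504 days after 25 August 1982.
August has 31 days — 6 days to the end of August leaves 498.
From end of August to end of 1982 is 122 days (376 left).
1983 has 365 days (11 left).
11 days into January → 11 January 1984.

11 January 1984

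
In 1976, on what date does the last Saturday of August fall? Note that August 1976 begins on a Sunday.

1976-08-28

August 1976 begins on a Sunday, so the first Saturday is August 7 (6 days later).
August 1976 has 31 days. Adding weeks: 7, 14, 21, 28 — the last one ≤ 31 is the 28th.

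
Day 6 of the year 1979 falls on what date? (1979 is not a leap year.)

6 into Jan → Jan 6.

Jan 6, 1979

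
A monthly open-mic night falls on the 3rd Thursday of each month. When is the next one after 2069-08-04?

August 2069 starts on a Thursday; its first Thursday is the 1st, so the 3rd Thursday is the 15th — 2069-08-15.
2069-08-15 is after 2069-08-04, so that is the next one.

2069-08-15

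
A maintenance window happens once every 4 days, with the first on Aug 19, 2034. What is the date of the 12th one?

The 12th occurrence is 11 intervals after the first: 11 × 4 = 44 days after Aug 19, 2034.
Aug has 31 days — 12 days to the end of Aug leaves 32.
Sep has 30 days (2 left).
2 days into Oct → Oct 2, 2034.

Oct 2, 2034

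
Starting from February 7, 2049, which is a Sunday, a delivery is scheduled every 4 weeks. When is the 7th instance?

July 25, 2049

The 7th occurrence is 6 intervals after the first: 6 × 28 = 168 days after February 7, 2049.
February has 28 days — 21 days to the end of February leaves 147.
March has 31 days (116 left).
April has 30 days (86 left).
May has 31 days (55 left).
June has 30 days (25 left).
25 days into July → July 25, 2049.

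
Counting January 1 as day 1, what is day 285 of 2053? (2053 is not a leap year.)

2053-10-12

January has 31 days (285 − 31 = 254 remain).
February has 28 days (254 − 28 = 226 remain).
March has 31 days (226 − 31 = 195 remain).
April has 30 days (195 − 30 = 165 remain).
May has 31 days (165 − 31 = 134 remain).
June has 30 days (134 − 30 = 104 remain).
July has 31 days (104 − 31 = 73 remain).
August has 31 days (73 − 31 = 42 remain).
September has 30 days (42 − 30 = 12 remain).
12 into October → October 12.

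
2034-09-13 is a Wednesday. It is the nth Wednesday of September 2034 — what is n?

2nd

Day 13 falls in week ⌈13/7⌉ of the month.
Days 1–7 hold the 1st Wednesday, 8–14 the 2nd, 15–21 the 3rd, 22–28 the 4th, 29–31 the 5th.
13 is in the range for the 2nd.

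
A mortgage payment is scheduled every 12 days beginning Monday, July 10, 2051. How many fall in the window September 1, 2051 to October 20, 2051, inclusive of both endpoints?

4

Occurrences land 12·i days after July 10, 2051 for i = 0, 1, 2, …
September 1, 2051 is 53 days after the start; 53 ÷ 12 = 4 remainder 5; since the remainder is 5, round up to i = 5. First occurrence in the window: #6 on September 8, 2051 (5×12 = 60 days in).
October 20, 2051 is 102 days after the start; 102 ÷ 12 = 8 remainder 6. Last occurrence in the window: #9 on October 14, 2051.
Occurrences #6 through #9: 4 in total.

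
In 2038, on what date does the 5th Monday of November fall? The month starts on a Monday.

November 29, 2038

November 2038 begins on a Monday, so the first Monday is November 1.
The 5th Monday is 4 weeks later: 1 + 28 = 29.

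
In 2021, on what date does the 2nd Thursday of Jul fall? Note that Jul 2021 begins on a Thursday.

Jul 8, 2021

Jul 2021 begins on a Thursday, so the first Thursday is Jul 1.
The 2nd Thursday is 1 weeks later: 1 + 7 = 8.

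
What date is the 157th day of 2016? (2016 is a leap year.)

January has 31 days (157 − 31 = 126 remain).
February has 29 days (126 − 29 = 97 remain).
March has 31 days (97 − 31 = 66 remain).
April has 30 days (66 − 30 = 36 remain).
May has 31 days (36 − 31 = 5 remain).
5 into June → June 5.

5 June 2016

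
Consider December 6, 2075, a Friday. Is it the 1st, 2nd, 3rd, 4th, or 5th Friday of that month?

Day 6 falls in week ⌈6/7⌉ of the month.
Days 1–7 hold the 1st Friday, 8–14 the 2nd, 15–21 the 3rd, 22–28 the 4th, 29–31 the 5th.
6 is in the range for the 1st.

1st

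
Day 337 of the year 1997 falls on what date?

Dec 3, 1997

Jan has 31 days (337 − 31 = 306 remain).
Feb has 28 days (306 − 28 = 278 remain).
Mar has 31 days (278 − 31 = 247 remain).
Apr has 30 days (247 − 30 = 217 remain).
May has 31 days (217 − 31 = 186 remain).
Jun has 30 days (186 − 30 = 156 remain).
Jul has 31 days (156 − 31 = 125 remain).
Aug has 31 days (125 − 31 = 94 remain).
Sep has 30 days (94 − 30 = 64 remain).
Oct has 31 days (64 − 31 = 33 remain).
Nov has 30 days (33 − 30 = 3 remain).
3 into Dec → Dec 3.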